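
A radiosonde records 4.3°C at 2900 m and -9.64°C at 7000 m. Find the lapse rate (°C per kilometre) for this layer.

3.4°C/km

Γ = −ΔT/Δz = (4.3 − (-9.64)) / (7000 − 2900) m
  = 13.94°C / 4.1 km = 3.4°C/km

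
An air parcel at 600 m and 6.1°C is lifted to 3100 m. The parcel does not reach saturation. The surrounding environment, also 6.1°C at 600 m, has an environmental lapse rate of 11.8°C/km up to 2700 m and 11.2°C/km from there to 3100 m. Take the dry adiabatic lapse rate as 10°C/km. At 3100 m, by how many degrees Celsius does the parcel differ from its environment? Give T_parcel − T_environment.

+4.26°C (parcel warmer than environment)

Parcel:
  Dry to 3100 m: -10 × 2.5 km = -25°C, so T = -18.9°C.
Environment:
  Environment, lower layer to 2700 m: -11.8 × 2.1 km = -24.78°C, so T = -18.68°C.
  Environment, upper layer to 3100 m: -11.2 × 0.4 km = -4.48°C, so T = -23.16°C.
T_parcel − T_env = -18.9 − (-23.16) = +4.26°C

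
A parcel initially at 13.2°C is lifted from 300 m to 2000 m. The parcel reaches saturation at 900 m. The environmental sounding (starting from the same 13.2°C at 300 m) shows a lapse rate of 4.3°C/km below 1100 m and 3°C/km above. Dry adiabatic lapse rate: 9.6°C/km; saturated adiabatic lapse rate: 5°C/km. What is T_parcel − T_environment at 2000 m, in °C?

Parcel:
  300–900 m, dry: Δz = 0.6 km ⇒ ΔT = -5.76°C; T = 7.44°C
  900–2000 m, saturated: Δz = 1.1 km ⇒ ΔT = -5.5°C; T = 1.94°C
Environment:
  300–1100 m, environment, lower layer: Δz = 0.8 km ⇒ ΔT = -3.44°C; T = 9.76°C
  1100–2000 m, environment, upper layer: Δz = 0.9 km ⇒ ΔT = -2.7°C; T = 7.06°C
T_parcel − T_env = 1.94 − 7.06 = -5.12°C

-5.12°C (parcel cooler than environment)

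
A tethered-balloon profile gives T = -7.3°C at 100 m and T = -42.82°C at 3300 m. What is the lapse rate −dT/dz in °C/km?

Γ = −ΔT/Δz = (-7.3 − (-42.82)) / (3300 − 100) m
  = 35.52°C / 3.2 km = 11.1°C/km

11.1°C/km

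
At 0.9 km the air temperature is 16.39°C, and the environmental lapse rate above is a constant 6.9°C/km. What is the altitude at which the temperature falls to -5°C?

4 km

Height above start = (16.39 − (-5)) / 6.9 = 3.1 km
Altitude = 900 m + 3100 m = 4000 m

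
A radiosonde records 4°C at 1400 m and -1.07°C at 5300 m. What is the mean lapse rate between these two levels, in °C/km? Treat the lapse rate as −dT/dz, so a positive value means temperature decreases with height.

Γ = −ΔT/Δz = (4 − (-1.07)) / (5300 − 1400) m
  = 5.07°C / 3.9 km = 1.3°C/km

1.3°C/km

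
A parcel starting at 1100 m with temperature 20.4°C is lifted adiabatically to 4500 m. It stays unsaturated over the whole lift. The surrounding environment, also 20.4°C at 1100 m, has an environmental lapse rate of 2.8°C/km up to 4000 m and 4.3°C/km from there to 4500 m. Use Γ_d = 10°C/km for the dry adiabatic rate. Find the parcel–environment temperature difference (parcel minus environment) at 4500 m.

-23.73°C (parcel cooler than environment)

Parcel:
  From 1100 m to 4500 m (dry): cools by 10 × 3.4 = 34°C, giving -13.6°C.
Environment:
  From 1100 m to 4000 m (environment, lower layer): cools by 2.8 × 2.9 = 8.12°C, giving 12.28°C.
  From 4000 m to 4500 m (environment, upper layer): cools by 4.3 × 0.5 = 2.15°C, giving 10.13°C.
T_parcel − T_env = -13.6 − 10.13 = -23.73°C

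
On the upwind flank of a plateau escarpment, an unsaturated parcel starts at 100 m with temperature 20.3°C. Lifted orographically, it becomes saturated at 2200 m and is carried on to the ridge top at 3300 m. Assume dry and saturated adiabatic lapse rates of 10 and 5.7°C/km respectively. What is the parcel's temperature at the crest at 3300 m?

From 100 m to 2200 m (dry): cools by 10 × 2.1 = 21°C, giving -0.7°C.
From 2200 m to 3300 m (saturated): cools by 5.7 × 1.1 = 6.27°C, giving -6.97°C.

-6.97°C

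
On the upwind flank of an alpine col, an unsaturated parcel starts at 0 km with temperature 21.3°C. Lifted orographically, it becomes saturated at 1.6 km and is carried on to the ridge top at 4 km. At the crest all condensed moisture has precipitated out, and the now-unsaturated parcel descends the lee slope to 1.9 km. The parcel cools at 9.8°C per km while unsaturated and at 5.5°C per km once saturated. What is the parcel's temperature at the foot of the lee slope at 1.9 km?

13°C

0 → 1600 m (dry, 9.8°C/km): ΔT = -9.8 × 1.6 = -15.68°C → T = 5.62°C
1600 → 4000 m (saturated, 5.5°C/km): ΔT = -5.5 × 2.4 = -13.2°C → T = -7.58°C
4000 → 1900 m (dry descent, 9.8°C/km): ΔT = +9.8 × 2.1 = +20.58°C → T = 13°C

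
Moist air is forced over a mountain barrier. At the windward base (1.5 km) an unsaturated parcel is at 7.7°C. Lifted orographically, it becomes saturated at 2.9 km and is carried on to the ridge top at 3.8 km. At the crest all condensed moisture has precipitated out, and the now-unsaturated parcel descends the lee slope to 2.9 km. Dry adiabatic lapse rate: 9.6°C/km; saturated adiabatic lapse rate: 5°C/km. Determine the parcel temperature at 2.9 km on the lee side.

-1.6°C

1500 → 2900 m (dry, 9.6°C/km): ΔT = -9.6 × 1.4 = -13.44°C → T = -5.74°C
2900 → 3800 m (saturated, 5°C/km): ΔT = -5 × 0.9 = -4.5°C → T = -10.24°C
3800 → 2900 m (dry descent, 9.6°C/km): ΔT = +9.6 × 0.9 = +8.64°C → T = -1.6°C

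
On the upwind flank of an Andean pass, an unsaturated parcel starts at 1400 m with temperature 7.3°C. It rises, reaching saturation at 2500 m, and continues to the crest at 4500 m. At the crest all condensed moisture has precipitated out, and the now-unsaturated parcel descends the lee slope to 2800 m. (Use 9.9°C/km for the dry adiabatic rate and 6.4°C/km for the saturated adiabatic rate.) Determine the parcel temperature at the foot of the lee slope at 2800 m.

0.44°C

From 1400 m to 2500 m (dry): cools by 9.9 × 1.1 = 10.89°C, giving -3.59°C.
From 2500 m to 4500 m (saturated): cools by 6.4 × 2 = 12.8°C, giving -16.39°C.
From 4500 m to 2800 m (dry descent): warms by 9.9 × 1.7 = 16.83°C, giving 0.44°C.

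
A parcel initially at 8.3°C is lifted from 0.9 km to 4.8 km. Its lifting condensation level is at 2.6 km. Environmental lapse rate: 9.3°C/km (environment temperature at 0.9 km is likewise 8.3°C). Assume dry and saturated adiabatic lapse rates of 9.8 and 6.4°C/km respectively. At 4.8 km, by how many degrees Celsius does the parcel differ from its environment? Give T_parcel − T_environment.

+5.53°C (parcel warmer than environment)

Parcel:
  Dry to 2600 m: -9.8 × 1.7 km = -16.66°C, so T = -8.36°C.
  Saturated to 4800 m: -6.4 × 2.2 km = -14.08°C, so T = -22.44°C.
Environment:
  Environment to 4800 m: -9.3 × 3.9 km = -36.27°C, so T = -27.97°C.
T_parcel − T_env = -22.44 − (-27.97) = +5.53°C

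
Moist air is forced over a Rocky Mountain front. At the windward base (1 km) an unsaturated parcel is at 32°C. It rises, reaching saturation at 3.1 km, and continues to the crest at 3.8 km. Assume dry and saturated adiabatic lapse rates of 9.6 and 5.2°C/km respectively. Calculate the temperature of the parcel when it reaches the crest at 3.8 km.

8.2°C

1000–3100 m, dry: Δz = 2.1 km ⇒ ΔT = -20.16°C; T = 11.84°C
3100–3800 m, saturated: Δz = 0.7 km ⇒ ΔT = -3.64°C; T = 8.2°C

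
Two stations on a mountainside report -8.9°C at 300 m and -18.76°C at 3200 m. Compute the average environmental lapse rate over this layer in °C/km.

3.4°C/km

Γ = −ΔT/Δz = (-8.9 − (-18.76)) / (3200 − 300) m
  = 9.86°C / 2.9 km = 3.4°C/km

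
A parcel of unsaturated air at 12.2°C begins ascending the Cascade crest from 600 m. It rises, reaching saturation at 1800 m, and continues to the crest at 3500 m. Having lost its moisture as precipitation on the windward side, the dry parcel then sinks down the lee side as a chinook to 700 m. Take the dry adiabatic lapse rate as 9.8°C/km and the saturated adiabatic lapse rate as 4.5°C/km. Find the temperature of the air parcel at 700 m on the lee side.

From 600 m to 1800 m (dry): cools by 9.8 × 1.2 = 11.76°C, giving 0.44°C.
From 1800 m to 3500 m (saturated): cools by 4.5 × 1.7 = 7.65°C, giving -7.21°C.
From 3500 m to 700 m (dry descent): warms by 9.8 × 2.8 = 27.44°C, giving 20.23°C.

20.23°C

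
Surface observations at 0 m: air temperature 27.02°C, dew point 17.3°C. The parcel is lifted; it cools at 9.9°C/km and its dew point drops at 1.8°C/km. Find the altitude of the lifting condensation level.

T and T_d converge at 9.9 − 1.8 = 8.1°C per km
Height above start = (27.02 − 17.3) / 8.1 = 1.2 km
LCL altitude = 0 m + 1200 m = 1200 m

1200 m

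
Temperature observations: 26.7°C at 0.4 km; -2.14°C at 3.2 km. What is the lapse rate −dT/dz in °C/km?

10.3°C/km

Γ = −ΔT/Δz = (26.7 − (-2.14)) / (3200 − 400) m
  = 28.84°C / 2.8 km = 10.3°C/km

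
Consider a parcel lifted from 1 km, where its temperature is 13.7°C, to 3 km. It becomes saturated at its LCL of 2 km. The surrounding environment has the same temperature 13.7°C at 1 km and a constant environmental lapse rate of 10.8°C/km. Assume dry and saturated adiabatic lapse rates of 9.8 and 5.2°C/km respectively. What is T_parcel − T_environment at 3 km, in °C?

+6.6°C (parcel warmer than environment)

Parcel:
  From 1000 m to 2000 m (dry): cools by 9.8 × 1 = 9.8°C, giving 3.9°C.
  From 2000 m to 3000 m (saturated): cools by 5.2 × 1 = 5.2°C, giving -1.3°C.
Environment:
  From 1000 m to 3000 m (environment): cools by 10.8 × 2 = 21.6°C, giving -7.9°C.
T_parcel − T_env = -1.3 − (-7.9) = +6.6°C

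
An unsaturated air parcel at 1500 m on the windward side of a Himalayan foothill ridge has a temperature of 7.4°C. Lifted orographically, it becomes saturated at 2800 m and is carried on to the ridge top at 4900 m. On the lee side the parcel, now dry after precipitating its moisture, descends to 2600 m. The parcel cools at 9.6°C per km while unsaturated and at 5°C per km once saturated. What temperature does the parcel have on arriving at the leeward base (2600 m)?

6.5°C

Dry to 2800 m: -9.6 × 1.3 km = -12.48°C, so T = -5.08°C.
Saturated to 4900 m: -5 × 2.1 km = -10.5°C, so T = -15.58°C.
Dry descent to 2600 m: +9.6 × 2.3 km = +22.08°C, so T = 6.5°C.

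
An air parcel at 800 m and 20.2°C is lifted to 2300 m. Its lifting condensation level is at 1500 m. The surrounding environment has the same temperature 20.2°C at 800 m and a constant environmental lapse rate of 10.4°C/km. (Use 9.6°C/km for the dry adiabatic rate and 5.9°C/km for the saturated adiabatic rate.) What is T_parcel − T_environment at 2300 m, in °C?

Parcel:
  800 → 1500 m (dry, 9.6°C/km): ΔT = -9.6 × 0.7 = -6.72°C → T = 13.48°C
  1500 → 2300 m (saturated, 5.9°C/km): ΔT = -5.9 × 0.8 = -4.72°C → T = 8.76°C
Environment:
  800 → 2300 m (environment, 10.4°C/km): ΔT = -10.4 × 1.5 = -15.6°C → T = 4.6°C
T_parcel − T_env = 8.76 − 4.6 = +4.16°C

+4.16°C (parcel warmer than environment)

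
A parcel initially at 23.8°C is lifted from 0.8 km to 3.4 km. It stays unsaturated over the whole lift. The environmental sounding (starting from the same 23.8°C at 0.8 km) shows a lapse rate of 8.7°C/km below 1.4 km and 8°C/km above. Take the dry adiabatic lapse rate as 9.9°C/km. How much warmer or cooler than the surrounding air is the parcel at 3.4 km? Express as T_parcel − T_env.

Parcel:
  800–3400 m, dry: Δz = 2.6 km ⇒ ΔT = -25.74°C; T = -1.94°C
Environment:
  800–1400 m, environment, lower layer: Δz = 0.6 km ⇒ ΔT = -5.22°C; T = 18.58°C
  1400–3400 m, environment, upper layer: Δz = 2 km ⇒ ΔT = -16°C; T = 2.58°C
T_parcel − T_env = -1.94 − 2.58 = -4.52°C

-4.52°C (parcel cooler than environment)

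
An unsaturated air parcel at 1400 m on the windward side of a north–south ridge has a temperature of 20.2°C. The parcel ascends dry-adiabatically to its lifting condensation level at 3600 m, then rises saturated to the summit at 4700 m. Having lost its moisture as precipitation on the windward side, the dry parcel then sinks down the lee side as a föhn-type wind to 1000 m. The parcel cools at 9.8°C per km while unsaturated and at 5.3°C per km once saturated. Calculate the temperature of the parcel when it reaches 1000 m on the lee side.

1400 → 3600 m (dry, 9.8°C/km): ΔT = -9.8 × 2.2 = -21.56°C → T = -1.36°C
3600 → 4700 m (saturated, 5.3°C/km): ΔT = -5.3 × 1.1 = -5.83°C → T = -7.19°C
4700 → 1000 m (dry descent, 9.8°C/km): ΔT = +9.8 × 3.7 = +36.26°C → T = 29.07°C

29.07°C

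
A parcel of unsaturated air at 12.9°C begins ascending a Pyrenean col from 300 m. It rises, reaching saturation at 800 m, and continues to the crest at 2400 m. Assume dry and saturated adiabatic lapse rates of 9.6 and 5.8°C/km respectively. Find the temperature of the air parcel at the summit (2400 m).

300 → 800 m (dry, 9.6°C/km): ΔT = -9.6 × 0.5 = -4.8°C → T = 8.1°C
800 → 2400 m (saturated, 5.8°C/km): ΔT = -5.8 × 1.6 = -9.28°C → T = -1.18°C

-1.18°C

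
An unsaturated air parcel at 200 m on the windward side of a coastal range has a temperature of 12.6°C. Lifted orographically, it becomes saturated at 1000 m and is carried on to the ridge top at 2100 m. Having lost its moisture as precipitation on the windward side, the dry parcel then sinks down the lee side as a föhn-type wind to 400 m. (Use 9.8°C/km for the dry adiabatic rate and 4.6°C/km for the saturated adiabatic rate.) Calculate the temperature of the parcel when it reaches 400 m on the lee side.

200 → 1000 m (dry, 9.8°C/km): ΔT = -9.8 × 0.8 = -7.84°C → T = 4.76°C
1000 → 2100 m (saturated, 4.6°C/km): ΔT = -4.6 × 1.1 = -5.06°C → T = -0.3°C
2100 → 400 m (dry descent, 9.8°C/km): ΔT = +9.8 × 1.7 = +16.66°C → T = 16.36°C

16.36°C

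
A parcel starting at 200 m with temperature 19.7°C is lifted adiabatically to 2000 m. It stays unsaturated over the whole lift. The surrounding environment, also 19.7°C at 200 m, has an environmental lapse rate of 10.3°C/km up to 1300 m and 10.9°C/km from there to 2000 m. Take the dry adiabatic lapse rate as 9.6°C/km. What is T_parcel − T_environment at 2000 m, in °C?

Parcel:
  200–2000 m, dry: Δz = 1.8 km ⇒ ΔT = -17.28°C; T = 2.42°C
Environment:
  200–1300 m, environment, lower layer: Δz = 1.1 km ⇒ ΔT = -11.33°C; T = 8.37°C
  1300–2000 m, environment, upper layer: Δz = 0.7 km ⇒ ΔT = -7.63°C; T = 0.74°C
T_parcel − T_env = 2.42 − 0.74 = +1.68°C

+1.68°C (parcel warmer than environment)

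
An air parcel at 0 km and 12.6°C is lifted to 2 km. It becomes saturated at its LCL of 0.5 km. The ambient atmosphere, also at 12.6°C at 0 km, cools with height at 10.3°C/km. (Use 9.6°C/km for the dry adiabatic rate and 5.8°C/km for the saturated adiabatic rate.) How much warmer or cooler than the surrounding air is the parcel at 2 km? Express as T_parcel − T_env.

+7.1°C (parcel warmer than environment)

Parcel:
  From 0 m to 500 m (dry): cools by 9.6 × 0.5 = 4.8°C, giving 7.8°C.
  From 500 m to 2000 m (saturated): cools by 5.8 × 1.5 = 8.7°C, giving -0.9°C.
Environment:
  From 0 m to 2000 m (environment): cools by 10.3 × 2 = 20.6°C, giving -8°C.
T_parcel − T_env = -0.9 − (-8) = +7.1°C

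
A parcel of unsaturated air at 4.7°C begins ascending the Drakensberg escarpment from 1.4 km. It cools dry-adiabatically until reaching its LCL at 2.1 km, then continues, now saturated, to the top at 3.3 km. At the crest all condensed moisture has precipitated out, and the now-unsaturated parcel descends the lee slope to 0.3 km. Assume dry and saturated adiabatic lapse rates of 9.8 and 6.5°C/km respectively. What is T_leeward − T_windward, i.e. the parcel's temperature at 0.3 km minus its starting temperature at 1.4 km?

+14.74°C

From 1400 m to 2100 m (dry): cools by 9.8 × 0.7 = 6.86°C, giving -2.16°C.
From 2100 m to 3300 m (saturated): cools by 6.5 × 1.2 = 7.8°C, giving -9.96°C.
From 3300 m to 300 m (dry descent): warms by 9.8 × 3 = 29.4°C, giving 19.44°C.
Net change vs windward start: 19.44 − 4.7 = +14.74°C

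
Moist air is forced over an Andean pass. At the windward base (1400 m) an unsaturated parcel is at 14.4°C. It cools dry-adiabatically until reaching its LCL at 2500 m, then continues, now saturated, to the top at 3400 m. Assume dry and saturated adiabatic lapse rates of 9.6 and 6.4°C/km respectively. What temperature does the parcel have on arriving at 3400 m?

-1.92°C

Dry to 2500 m: -9.6 × 1.1 km = -10.56°C, so T = 3.84°C.
Saturated to 3400 m: -6.4 × 0.9 km = -5.76°C, so T = -1.92°C.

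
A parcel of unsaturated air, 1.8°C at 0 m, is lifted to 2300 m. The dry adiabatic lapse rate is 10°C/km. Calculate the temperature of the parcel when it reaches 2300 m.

-21.2°C

0 → 2300 m (dry adiabatic, 10°C/km): ΔT = -10 × 2.3 = -23°C → T = -21.2°C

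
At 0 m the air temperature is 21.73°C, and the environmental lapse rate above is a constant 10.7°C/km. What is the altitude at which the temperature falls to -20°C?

Height above start = (21.73 − (-20)) / 10.7 = 3.9 km
Altitude = 0 m + 3900 m = 3900 m

3900 m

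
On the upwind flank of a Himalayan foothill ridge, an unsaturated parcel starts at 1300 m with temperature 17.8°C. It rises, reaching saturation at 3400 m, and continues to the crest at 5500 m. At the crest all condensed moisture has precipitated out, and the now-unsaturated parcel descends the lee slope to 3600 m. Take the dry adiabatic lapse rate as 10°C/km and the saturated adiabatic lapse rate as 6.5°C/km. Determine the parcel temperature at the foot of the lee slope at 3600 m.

2.15°C

Dry to 3400 m: -10 × 2.1 km = -21°C, so T = -3.2°C.
Saturated to 5500 m: -6.5 × 2.1 km = -13.65°C, so T = -16.85°C.
Dry descent to 3600 m: +10 × 1.9 km = +19°C, so T = 2.15°C.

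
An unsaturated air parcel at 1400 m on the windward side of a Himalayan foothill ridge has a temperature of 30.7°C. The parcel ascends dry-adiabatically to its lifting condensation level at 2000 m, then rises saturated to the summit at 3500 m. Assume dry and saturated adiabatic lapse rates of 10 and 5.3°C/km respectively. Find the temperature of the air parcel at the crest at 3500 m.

1400 → 2000 m (dry, 10°C/km): ΔT = -10 × 0.6 = -6°C → T = 24.7°C
2000 → 3500 m (saturated, 5.3°C/km): ΔT = -5.3 × 1.5 = -7.95°C → T = 16.75°C

16.75°C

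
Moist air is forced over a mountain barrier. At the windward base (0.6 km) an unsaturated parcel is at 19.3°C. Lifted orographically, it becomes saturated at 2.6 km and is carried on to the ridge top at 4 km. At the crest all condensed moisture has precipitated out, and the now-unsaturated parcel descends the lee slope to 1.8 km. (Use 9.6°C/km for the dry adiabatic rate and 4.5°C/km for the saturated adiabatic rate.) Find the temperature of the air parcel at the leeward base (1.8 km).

600 → 2600 m (dry, 9.6°C/km): ΔT = -9.6 × 2 = -19.2°C → T = 0.1°C
2600 → 4000 m (saturated, 4.5°C/km): ΔT = -4.5 × 1.4 = -6.3°C → T = -6.2°C
4000 → 1800 m (dry descent, 9.6°C/km): ΔT = +9.6 × 2.2 = +21.12°C → T = 14.92°C

14.92°C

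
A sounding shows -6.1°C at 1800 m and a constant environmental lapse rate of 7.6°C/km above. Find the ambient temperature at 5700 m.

-35.74°C

Environmental to 5700 m: -7.6 × 3.9 km = -29.64°C, so T = -35.74°C.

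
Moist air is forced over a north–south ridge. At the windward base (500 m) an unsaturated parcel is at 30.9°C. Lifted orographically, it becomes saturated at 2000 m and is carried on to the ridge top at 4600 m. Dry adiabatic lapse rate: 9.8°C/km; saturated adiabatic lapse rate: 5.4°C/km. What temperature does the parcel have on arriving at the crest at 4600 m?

2.16°C

From 500 m to 2000 m (dry): cools by 9.8 × 1.5 = 14.7°C, giving 16.2°C.
From 2000 m to 4600 m (saturated): cools by 5.4 × 2.6 = 14.04°C, giving 2.16°C.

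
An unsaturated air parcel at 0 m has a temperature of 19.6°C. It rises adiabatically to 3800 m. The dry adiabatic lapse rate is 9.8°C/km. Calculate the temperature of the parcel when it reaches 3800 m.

0 → 3800 m (dry adiabatic, 9.8°C/km): ΔT = -9.8 × 3.8 = -37.24°C → T = -17.64°C

-17.64°C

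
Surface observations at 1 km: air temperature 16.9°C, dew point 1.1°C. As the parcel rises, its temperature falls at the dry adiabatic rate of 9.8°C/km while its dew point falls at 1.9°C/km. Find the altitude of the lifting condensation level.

T and T_d converge at 9.8 − 1.9 = 7.9°C per km
Height above start = (16.9 − 1.1) / 7.9 = 2 km
LCL altitude = 1000 m + 2000 m = 3000 m

3 km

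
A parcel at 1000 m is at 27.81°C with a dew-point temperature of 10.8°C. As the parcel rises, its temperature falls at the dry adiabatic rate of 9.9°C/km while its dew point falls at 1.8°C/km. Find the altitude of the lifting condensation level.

T and T_d converge at 9.9 − 1.8 = 8.1°C per km
Height above start = (27.81 − 10.8) / 8.1 = 2.1 km
LCL altitude = 1000 m + 2100 m = 3100 m

3100 m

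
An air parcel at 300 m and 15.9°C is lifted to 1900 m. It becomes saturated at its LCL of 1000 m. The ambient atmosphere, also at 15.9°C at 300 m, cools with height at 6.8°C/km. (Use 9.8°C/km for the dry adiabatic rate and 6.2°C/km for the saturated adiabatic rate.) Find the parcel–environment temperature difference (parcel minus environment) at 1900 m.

-1.56°C (parcel cooler than environment)

Parcel:
  Dry to 1000 m: -9.8 × 0.7 km = -6.86°C, so T = 9.04°C.
  Saturated to 1900 m: -6.2 × 0.9 km = -5.58°C, so T = 3.46°C.
Environment:
  Environment to 1900 m: -6.8 × 1.6 km = -10.88°C, so T = 5.02°C.
T_parcel − T_env = 3.46 − 5.02 = -1.56°C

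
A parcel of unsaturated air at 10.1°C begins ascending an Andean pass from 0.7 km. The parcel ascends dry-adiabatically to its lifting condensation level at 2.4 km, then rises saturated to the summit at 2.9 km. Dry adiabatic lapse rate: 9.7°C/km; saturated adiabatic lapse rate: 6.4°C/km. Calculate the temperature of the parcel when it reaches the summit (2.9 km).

Dry to 2400 m: -9.7 × 1.7 km = -16.49°C, so T = -6.39°C.
Saturated to 2900 m: -6.4 × 0.5 km = -3.2°C, so T = -9.59°C.

-9.59°C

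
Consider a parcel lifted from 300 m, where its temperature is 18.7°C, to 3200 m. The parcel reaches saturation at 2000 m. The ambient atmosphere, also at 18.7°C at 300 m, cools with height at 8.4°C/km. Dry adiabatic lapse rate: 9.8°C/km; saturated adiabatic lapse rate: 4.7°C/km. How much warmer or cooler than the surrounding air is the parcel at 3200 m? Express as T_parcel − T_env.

+2.06°C (parcel warmer than environment)

Parcel:
  Dry to 2000 m: -9.8 × 1.7 km = -16.66°C, so T = 2.04°C.
  Saturated to 3200 m: -4.7 × 1.2 km = -5.64°C, so T = -3.6°C.
Environment:
  Environment to 3200 m: -8.4 × 2.9 km = -24.36°C, so T = -5.66°C.
T_parcel − T_env = -3.6 − (-5.66) = +2.06°C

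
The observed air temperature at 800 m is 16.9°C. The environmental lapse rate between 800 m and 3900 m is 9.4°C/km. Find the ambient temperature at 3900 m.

-12.24°C

From 800 m to 3900 m (environmental): cools by 9.4 × 3.1 = 29.14°C, giving -12.24°C.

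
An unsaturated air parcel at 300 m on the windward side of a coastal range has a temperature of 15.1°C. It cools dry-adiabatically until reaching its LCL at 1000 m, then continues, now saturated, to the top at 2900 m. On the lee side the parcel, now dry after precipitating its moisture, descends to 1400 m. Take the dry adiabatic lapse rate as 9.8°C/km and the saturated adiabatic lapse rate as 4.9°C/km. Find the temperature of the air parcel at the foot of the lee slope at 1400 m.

13.63°C

Dry to 1000 m: -9.8 × 0.7 km = -6.86°C, so T = 8.24°C.
Saturated to 2900 m: -4.9 × 1.9 km = -9.31°C, so T = -1.07°C.
Dry descent to 1400 m: +9.8 × 1.5 km = +14.7°C, so T = 13.63°C.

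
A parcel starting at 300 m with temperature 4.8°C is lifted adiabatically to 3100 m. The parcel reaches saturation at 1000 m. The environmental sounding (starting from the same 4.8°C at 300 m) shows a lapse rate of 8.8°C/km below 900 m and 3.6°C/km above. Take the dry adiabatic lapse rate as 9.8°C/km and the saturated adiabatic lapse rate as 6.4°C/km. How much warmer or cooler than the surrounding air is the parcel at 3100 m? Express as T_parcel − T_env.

-7.1°C (parcel cooler than environment)

Parcel:
  300 → 1000 m (dry, 9.8°C/km): ΔT = -9.8 × 0.7 = -6.86°C → T = -2.06°C
  1000 → 3100 m (saturated, 6.4°C/km): ΔT = -6.4 × 2.1 = -13.44°C → T = -15.5°C
Environment:
  300 → 900 m (environment, lower layer, 8.8°C/km): ΔT = -8.8 × 0.6 = -5.28°C → T = -0.48°C
  900 → 3100 m (environment, upper layer, 3.6°C/km): ΔT = -3.6 × 2.2 = -7.92°C → T = -8.4°C
T_parcel − T_env = -15.5 − (-8.4) = -7.1°C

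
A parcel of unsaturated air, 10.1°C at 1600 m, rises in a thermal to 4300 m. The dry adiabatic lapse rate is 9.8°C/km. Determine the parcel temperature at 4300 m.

-16.36°C

1600 → 4300 m (dry adiabatic, 9.8°C/km): ΔT = -9.8 × 2.7 = -26.46°C → T = -16.36°C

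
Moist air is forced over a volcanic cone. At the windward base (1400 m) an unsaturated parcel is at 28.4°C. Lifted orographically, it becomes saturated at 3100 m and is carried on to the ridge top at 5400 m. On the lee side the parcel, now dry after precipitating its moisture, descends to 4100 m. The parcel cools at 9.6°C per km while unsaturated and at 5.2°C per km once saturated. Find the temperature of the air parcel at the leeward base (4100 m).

From 1400 m to 3100 m (dry): cools by 9.6 × 1.7 = 16.32°C, giving 12.08°C.
From 3100 m to 5400 m (saturated): cools by 5.2 × 2.3 = 11.96°C, giving 0.12°C.
From 5400 m to 4100 m (dry descent): warms by 9.6 × 1.3 = 12.48°C, giving 12.6°C.

12.6°C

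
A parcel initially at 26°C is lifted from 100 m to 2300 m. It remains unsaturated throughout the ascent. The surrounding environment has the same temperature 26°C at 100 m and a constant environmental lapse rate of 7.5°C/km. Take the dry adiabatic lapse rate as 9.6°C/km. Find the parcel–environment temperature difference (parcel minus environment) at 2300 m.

Parcel:
  100–2300 m, dry: Δz = 2.2 km ⇒ ΔT = -21.12°C; T = 4.88°C
Environment:
  100–2300 m, environment: Δz = 2.2 km ⇒ ΔT = -16.5°C; T = 9.5°C
T_parcel − T_env = 4.88 − 9.5 = -4.62°C

-4.62°C (parcel cooler than environment)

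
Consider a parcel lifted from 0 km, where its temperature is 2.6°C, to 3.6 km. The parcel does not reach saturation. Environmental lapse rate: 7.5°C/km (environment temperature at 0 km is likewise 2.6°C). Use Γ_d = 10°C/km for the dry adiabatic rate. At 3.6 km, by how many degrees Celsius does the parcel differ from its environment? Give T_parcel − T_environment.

Parcel:
  Dry to 3600 m: -10 × 3.6 km = -36°C, so T = -33.4°C.
Environment:
  Environment to 3600 m: -7.5 × 3.6 km = -27°C, so T = -24.4°C.
T_parcel − T_env = -33.4 − (-24.4) = -9°C

-9°C (parcel cooler than environment)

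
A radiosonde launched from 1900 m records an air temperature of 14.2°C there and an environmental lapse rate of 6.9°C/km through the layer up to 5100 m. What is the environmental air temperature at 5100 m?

1900 → 5100 m (environmental, 6.9°C/km): ΔT = -6.9 × 3.2 = -22.08°C → T = -7.88°C

-7.88°C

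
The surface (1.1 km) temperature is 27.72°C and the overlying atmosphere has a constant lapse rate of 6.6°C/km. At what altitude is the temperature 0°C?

Height above start = (27.72 − 0) / 6.6 = 4.2 km
Altitude = 1100 m + 4200 m = 5300 m

5.3 km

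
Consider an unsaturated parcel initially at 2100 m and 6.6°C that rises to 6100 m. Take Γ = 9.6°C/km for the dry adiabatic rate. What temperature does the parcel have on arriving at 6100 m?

-31.8°C

2100 → 6100 m (dry adiabatic, 9.6°C/km): ΔT = -9.6 × 4 = -38.4°C → T = -31.8°C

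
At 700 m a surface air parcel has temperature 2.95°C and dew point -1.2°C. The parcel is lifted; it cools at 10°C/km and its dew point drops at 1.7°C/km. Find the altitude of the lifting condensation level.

1200 m

T and T_d converge at 10 − 1.7 = 8.3°C per km
Height above start = (2.95 − (-1.2)) / 8.3 = 0.5 km
LCL altitude = 700 m + 500 m = 1200 m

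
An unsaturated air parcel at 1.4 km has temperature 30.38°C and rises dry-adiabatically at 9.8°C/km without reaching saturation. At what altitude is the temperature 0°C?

4.5 km

Height above start = (30.38 − 0) / 9.8 = 3.1 km
Altitude = 1400 m + 3100 m = 4500 m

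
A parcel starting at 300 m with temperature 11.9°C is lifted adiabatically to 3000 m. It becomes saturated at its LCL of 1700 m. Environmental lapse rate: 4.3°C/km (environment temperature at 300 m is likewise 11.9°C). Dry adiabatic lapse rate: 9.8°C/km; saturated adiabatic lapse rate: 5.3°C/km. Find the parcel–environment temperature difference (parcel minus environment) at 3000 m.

-9°C (parcel cooler than environment)

Parcel:
  300 → 1700 m (dry, 9.8°C/km): ΔT = -9.8 × 1.4 = -13.72°C → T = -1.82°C
  1700 → 3000 m (saturated, 5.3°C/km): ΔT = -5.3 × 1.3 = -6.89°C → T = -8.71°C
Environment:
  300 → 3000 m (environment, 4.3°C/km): ΔT = -4.3 × 2.7 = -11.61°C → T = 0.29°C
T_parcel − T_env = -8.71 − 0.29 = -9°C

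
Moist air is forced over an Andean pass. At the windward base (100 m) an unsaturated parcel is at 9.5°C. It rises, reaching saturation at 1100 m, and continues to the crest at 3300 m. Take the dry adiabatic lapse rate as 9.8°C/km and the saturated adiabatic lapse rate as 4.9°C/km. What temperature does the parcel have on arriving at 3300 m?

-11.08°C

100 → 1100 m (dry, 9.8°C/km): ΔT = -9.8 × 1 = -9.8°C → T = -0.3°C
1100 → 3300 m (saturated, 4.9°C/km): ΔT = -4.9 × 2.2 = -10.78°C → T = -11.08°C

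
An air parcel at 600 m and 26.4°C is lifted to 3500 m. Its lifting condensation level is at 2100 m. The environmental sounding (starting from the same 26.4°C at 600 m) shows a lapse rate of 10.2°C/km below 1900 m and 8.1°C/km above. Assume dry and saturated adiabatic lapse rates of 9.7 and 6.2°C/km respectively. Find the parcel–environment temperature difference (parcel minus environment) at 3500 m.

Parcel:
  Dry to 2100 m: -9.7 × 1.5 km = -14.55°C, so T = 11.85°C.
  Saturated to 3500 m: -6.2 × 1.4 km = -8.68°C, so T = 3.17°C.
Environment:
  Environment, lower layer to 1900 m: -10.2 × 1.3 km = -13.26°C, so T = 13.14°C.
  Environment, upper layer to 3500 m: -8.1 × 1.6 km = -12.96°C, so T = 0.18°C.
T_parcel − T_env = 3.17 − 0.18 = +2.99°C

+2.99°C (parcel warmer than environment)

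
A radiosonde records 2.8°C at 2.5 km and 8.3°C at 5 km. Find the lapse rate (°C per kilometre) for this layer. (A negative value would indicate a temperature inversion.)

Γ = −ΔT/Δz = (2.8 − 8.3) / (5000 − 2500) m
  = -5.5°C / 2.5 km = -2.2°C/km

-2.2°C/km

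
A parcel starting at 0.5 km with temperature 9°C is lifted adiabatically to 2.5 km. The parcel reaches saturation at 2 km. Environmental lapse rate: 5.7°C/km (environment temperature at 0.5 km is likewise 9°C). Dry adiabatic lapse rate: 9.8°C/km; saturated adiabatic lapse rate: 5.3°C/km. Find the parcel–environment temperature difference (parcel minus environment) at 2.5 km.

-5.95°C (parcel cooler than environment)

Parcel:
  From 500 m to 2000 m (dry): cools by 9.8 × 1.5 = 14.7°C, giving -5.7°C.
  From 2000 m to 2500 m (saturated): cools by 5.3 × 0.5 = 2.65°C, giving -8.35°C.
Environment:
  From 500 m to 2500 m (environment): cools by 5.7 × 2 = 11.4°C, giving -2.4°C.
T_parcel − T_env = -8.35 − (-2.4) = -5.95°C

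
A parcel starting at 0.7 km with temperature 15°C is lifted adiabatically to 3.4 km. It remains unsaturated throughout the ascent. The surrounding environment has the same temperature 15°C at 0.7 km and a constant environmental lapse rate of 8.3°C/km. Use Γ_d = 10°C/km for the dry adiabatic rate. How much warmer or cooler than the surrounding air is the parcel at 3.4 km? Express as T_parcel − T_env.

-4.59°C (parcel cooler than environment)

Parcel:
  Dry to 3400 m: -10 × 2.7 km = -27°C, so T = -12°C.
Environment:
  Environment to 3400 m: -8.3 × 2.7 km = -22.41°C, so T = -7.41°C.
T_parcel − T_env = -12 − (-7.41) = -4.59°C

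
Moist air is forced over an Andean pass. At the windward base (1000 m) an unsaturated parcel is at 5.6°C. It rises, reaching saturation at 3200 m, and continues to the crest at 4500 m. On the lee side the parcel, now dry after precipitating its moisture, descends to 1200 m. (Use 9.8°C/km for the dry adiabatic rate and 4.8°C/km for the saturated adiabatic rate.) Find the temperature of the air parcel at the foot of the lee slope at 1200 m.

1000–3200 m, dry: Δz = 2.2 km ⇒ ΔT = -21.56°C; T = -15.96°C
3200–4500 m, saturated: Δz = 1.3 km ⇒ ΔT = -6.24°C; T = -22.2°C
4500–1200 m, dry descent: Δz = 3.3 km ⇒ ΔT = +32.34°C; T = 10.14°C

10.14°C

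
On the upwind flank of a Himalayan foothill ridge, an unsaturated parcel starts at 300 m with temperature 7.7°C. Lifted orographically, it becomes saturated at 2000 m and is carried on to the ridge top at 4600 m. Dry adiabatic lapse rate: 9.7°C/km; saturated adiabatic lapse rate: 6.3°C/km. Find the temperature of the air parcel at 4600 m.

-25.17°C

300 → 2000 m (dry, 9.7°C/km): ΔT = -9.7 × 1.7 = -16.49°C → T = -8.79°C
2000 → 4600 m (saturated, 6.3°C/km): ΔT = -6.3 × 2.6 = -16.38°C → T = -25.17°C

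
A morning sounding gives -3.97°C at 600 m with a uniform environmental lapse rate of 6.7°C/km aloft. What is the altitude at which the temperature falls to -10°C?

Height above start = (-3.97 − (-10)) / 6.7 = 0.9 km
Altitude = 600 m + 900 m = 1500 m

1500 m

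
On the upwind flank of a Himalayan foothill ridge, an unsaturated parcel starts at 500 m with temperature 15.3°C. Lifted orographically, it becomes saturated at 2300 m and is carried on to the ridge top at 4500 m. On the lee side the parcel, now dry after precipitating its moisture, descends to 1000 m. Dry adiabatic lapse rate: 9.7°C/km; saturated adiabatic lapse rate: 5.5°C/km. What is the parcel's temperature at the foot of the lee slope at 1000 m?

From 500 m to 2300 m (dry): cools by 9.7 × 1.8 = 17.46°C, giving -2.16°C.
From 2300 m to 4500 m (saturated): cools by 5.5 × 2.2 = 12.1°C, giving -14.26°C.
From 4500 m to 1000 m (dry descent): warms by 9.7 × 3.5 = 33.95°C, giving 19.69°C.

19.69°C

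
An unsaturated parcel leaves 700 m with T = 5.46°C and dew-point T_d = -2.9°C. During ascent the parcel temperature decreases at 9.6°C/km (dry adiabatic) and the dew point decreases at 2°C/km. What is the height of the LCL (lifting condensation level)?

T and T_d converge at 9.6 − 2 = 7.6°C per km
Height above start = (5.46 − (-2.9)) / 7.6 = 1.1 km
LCL altitude = 700 m + 1100 m = 1800 m

1800 m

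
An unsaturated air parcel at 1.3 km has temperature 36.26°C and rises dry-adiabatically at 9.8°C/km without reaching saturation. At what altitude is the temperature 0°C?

5 km

Height above start = (36.26 − 0) / 9.8 = 3.7 km
Altitude = 1300 m + 3700 m = 5000 m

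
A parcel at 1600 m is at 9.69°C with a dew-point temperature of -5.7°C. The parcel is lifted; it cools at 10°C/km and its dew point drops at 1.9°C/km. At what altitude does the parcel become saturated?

3500 m

T and T_d converge at 10 − 1.9 = 8.1°C per km
Height above start = (9.69 − (-5.7)) / 8.1 = 1.9 km
LCL altitude = 1600 m + 1900 m = 3500 m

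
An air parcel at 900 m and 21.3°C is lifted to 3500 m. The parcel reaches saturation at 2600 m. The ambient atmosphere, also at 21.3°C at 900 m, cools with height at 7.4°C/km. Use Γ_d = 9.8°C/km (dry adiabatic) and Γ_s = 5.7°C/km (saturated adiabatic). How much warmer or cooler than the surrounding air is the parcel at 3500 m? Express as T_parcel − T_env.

-2.55°C (parcel cooler than environment)

Parcel:
  900 → 2600 m (dry, 9.8°C/km): ΔT = -9.8 × 1.7 = -16.66°C → T = 4.64°C
  2600 → 3500 m (saturated, 5.7°C/km): ΔT = -5.7 × 0.9 = -5.13°C → T = -0.49°C
Environment:
  900 → 3500 m (environment, 7.4°C/km): ΔT = -7.4 × 2.6 = -19.24°C → T = 2.06°C
T_parcel − T_env = -0.49 − 2.06 = -2.55°C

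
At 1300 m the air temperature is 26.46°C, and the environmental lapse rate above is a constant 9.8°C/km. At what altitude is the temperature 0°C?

4000 m

Height above start = (26.46 − 0) / 9.8 = 2.7 km
Altitude = 1300 m + 2700 m = 4000 m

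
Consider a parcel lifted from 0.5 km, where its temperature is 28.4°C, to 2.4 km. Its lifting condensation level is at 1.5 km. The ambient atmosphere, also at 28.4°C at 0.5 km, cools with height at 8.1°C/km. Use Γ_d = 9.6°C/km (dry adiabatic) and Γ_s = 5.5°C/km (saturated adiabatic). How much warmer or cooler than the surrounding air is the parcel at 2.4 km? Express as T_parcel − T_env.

+0.84°C (parcel warmer than environment)

Parcel:
  Dry to 1500 m: -9.6 × 1 km = -9.6°C, so T = 18.8°C.
  Saturated to 2400 m: -5.5 × 0.9 km = -4.95°C, so T = 13.85°C.
Environment:
  Environment to 2400 m: -8.1 × 1.9 km = -15.39°C, so T = 13.01°C.
T_parcel − T_env = 13.85 − 13.01 = +0.84°C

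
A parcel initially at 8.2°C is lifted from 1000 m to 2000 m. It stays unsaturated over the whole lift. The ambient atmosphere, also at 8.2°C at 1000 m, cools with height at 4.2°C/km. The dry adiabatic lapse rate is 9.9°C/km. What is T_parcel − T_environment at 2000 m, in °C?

-5.7°C (parcel cooler than environment)

Parcel:
  1000–2000 m, dry: Δz = 1 km ⇒ ΔT = -9.9°C; T = -1.7°C
Environment:
  1000–2000 m, environment: Δz = 1 km ⇒ ΔT = -4.2°C; T = 4°C
T_parcel − T_env = -1.7 − 4 = -5.7°C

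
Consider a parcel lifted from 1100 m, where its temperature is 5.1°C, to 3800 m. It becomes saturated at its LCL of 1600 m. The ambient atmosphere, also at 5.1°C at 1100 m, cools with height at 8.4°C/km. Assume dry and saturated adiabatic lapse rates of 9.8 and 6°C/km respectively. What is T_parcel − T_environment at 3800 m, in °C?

Parcel:
  Dry to 1600 m: -9.8 × 0.5 km = -4.9°C, so T = 0.2°C.
  Saturated to 3800 m: -6 × 2.2 km = -13.2°C, so T = -13°C.
Environment:
  Environment to 3800 m: -8.4 × 2.7 km = -22.68°C, so T = -17.58°C.
T_parcel − T_env = -13 − (-17.58) = +4.58°C

+4.58°C (parcel warmer than environment)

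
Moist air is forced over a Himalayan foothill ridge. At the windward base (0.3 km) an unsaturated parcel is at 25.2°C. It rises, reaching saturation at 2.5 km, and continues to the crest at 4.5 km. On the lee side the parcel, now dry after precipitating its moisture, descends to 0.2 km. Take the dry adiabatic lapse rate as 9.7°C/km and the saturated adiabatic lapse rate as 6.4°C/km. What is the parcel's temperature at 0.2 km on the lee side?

Dry to 2500 m: -9.7 × 2.2 km = -21.34°C, so T = 3.86°C.
Saturated to 4500 m: -6.4 × 2 km = -12.8°C, so T = -8.94°C.
Dry descent to 200 m: +9.7 × 4.3 km = +41.71°C, so T = 32.77°C.

32.77°C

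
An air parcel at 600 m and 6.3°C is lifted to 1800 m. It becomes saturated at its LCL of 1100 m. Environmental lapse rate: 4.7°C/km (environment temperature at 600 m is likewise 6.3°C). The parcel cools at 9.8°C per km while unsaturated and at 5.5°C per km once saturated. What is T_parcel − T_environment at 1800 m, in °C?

Parcel:
  Dry to 1100 m: -9.8 × 0.5 km = -4.9°C, so T = 1.4°C.
  Saturated to 1800 m: -5.5 × 0.7 km = -3.85°C, so T = -2.45°C.
Environment:
  Environment to 1800 m: -4.7 × 1.2 km = -5.64°C, so T = 0.66°C.
T_parcel − T_env = -2.45 − 0.66 = -3.11°C

-3.11°C (parcel cooler than environment)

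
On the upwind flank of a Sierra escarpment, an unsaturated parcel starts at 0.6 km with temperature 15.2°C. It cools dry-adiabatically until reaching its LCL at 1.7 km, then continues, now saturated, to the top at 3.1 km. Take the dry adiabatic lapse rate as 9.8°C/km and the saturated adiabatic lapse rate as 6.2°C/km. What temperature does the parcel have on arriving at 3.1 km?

From 600 m to 1700 m (dry): cools by 9.8 × 1.1 = 10.78°C, giving 4.42°C.
From 1700 m to 3100 m (saturated): cools by 6.2 × 1.4 = 8.68°C, giving -4.26°C.

-4.26°C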